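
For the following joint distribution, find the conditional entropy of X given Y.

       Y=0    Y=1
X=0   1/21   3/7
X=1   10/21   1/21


H(X|Y) = Σ_y p(y) H(X|Y=y)
  p(Y=0) = 11/21, H(X|Y=0) = 0.4395
  p(Y=1) = 10/21, H(X|Y=1) = 0.4690
H(X|Y) = 0.5238×0.4395 + 0.4762×0.4690 = 0.4535 bits


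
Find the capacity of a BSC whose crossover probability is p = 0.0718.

For BSC with error probability p:
C = 1 - H(p) where H(p) is binary entropy
H(0.0718) = -0.0718 × log₂(0.0718) - 0.9282 × log₂(0.9282)
H(p) = 0.3726
C = 1 - 0.3726 = 0.6274 bits/use


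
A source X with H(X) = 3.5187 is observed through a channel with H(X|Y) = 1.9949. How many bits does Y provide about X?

I(X;Y) = H(X) - H(X|Y)
I(X;Y) = 3.5187 - 1.9949 = 1.5238 bits


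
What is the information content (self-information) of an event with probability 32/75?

Information content I(x) = -log₂(p(x))
I = -log₂(32/75) = -log₂(0.4267)
I = 1.2288 bits


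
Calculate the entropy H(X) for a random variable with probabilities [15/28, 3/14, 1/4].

H(X) = -Σ p(x) log₂ p(x)
  -15/28 × log₂(15/28) = 0.4824
  -3/14 × log₂(3/14) = 0.4762
  -1/4 × log₂(1/4) = 0.5000
H(X) = 1.4586 bits


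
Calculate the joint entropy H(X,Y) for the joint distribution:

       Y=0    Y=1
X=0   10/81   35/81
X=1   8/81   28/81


H(X,Y) = -Σ p(x,y) log₂ p(x,y)
  p(0,0)=10/81: -0.1235 × log₂(0.1235) = 0.3726
  p(0,1)=35/81: -0.4321 × log₂(0.4321) = 0.5231
  p(1,0)=8/81: -0.0988 × log₂(0.0988) = 0.3299
  p(1,1)=28/81: -0.3457 × log₂(0.3457) = 0.5298
H(X,Y) = 1.7553 bits


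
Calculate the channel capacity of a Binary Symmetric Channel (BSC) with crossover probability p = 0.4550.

For BSC with error probability p:
C = 1 - H(p) where H(p) is binary entropy
H(0.4550) = -0.4550 × log₂(0.4550) - 0.5450 × log₂(0.5450)
H(p) = 0.9941
C = 1 - 0.9941 = 0.0059 bits/use


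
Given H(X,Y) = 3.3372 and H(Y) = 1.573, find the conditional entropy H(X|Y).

Chain rule: H(X,Y) = H(X|Y) + H(Y)
H(X|Y) = H(X,Y) - H(Y) = 3.3372 - 1.573 = 1.7642 bits


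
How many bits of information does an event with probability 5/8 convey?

Information content I(x) = -log₂(p(x))
I = -log₂(5/8) = -log₂(0.6250)
I = 0.6781 bits


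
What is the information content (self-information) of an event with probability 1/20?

Information content I(x) = -log₂(p(x))
I = -log₂(1/20) = -log₂(0.0500)
I = 4.3219 bits


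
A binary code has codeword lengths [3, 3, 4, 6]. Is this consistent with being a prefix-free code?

Kraft inequality: Σ 2^(-l_i) ≤ 1 for prefix-free code
Calculating: 2^(-3) + 2^(-3) + 2^(-4) + 2^(-6)
= 0.125 + 0.125 + 0.0625 + 0.015625
= 0.3281
Since 0.3281 ≤ 1, prefix-free code exists


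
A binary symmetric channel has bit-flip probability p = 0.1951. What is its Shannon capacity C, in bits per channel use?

For BSC with error probability p:
C = 1 - H(p) where H(p) is binary entropy
H(0.1951) = -0.1951 × log₂(0.1951) - 0.8049 × log₂(0.8049)
H(p) = 0.7120
C = 1 - 0.7120 = 0.2880 bits/use


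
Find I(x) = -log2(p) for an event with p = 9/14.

Information content I(x) = -log₂(p(x))
I = -log₂(9/14) = -log₂(0.6429)
I = 0.6374 bits


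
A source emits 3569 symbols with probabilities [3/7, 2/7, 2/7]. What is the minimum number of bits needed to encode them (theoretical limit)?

Entropy H = 1.5567 bits/symbol
Minimum bits = H × n = 1.5567 × 3569
= 5555.71 bits


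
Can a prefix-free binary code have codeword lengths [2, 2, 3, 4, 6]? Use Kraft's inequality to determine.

Kraft inequality: Σ 2^(-l_i) ≤ 1 for prefix-free code
Calculating: 2^(-2) + 2^(-2) + 2^(-3) + 2^(-4) + 2^(-6)
= 0.25 + 0.25 + 0.125 + 0.0625 + 0.015625
= 0.7031
Since 0.7031 ≤ 1, prefix-free code exists


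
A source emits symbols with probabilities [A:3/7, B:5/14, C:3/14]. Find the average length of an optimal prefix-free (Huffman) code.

Huffman tree construction:
Combine smallest probabilities repeatedly
Resulting codes:
  A: 0 (length 1)
  B: 11 (length 2)
  C: 10 (length 2)
Average length = Σ p(s) × length(s) = 1.5714 bits


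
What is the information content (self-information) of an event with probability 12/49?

Information content I(x) = -log₂(p(x))
I = -log₂(12/49) = -log₂(0.2449)
I = 2.0297 bits


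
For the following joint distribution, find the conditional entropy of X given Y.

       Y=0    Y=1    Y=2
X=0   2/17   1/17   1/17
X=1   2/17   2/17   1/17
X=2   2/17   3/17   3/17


H(X|Y) = Σ_y p(y) H(X|Y=y)
  p(Y=0) = 6/17, H(X|Y=0) = 1.5850
  p(Y=1) = 6/17, H(X|Y=1) = 1.4591
  p(Y=2) = 5/17, H(X|Y=2) = 1.3710
H(X|Y) = 0.3529×1.5850 + 0.3529×1.4591 + 0.2941×1.3710 = 1.4776 bits


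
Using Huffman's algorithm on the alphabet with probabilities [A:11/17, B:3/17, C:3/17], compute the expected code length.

Huffman tree construction:
Combine smallest probabilities repeatedly
Resulting codes:
  A: 1 (length 1)
  B: 00 (length 2)
  C: 01 (length 2)
Average length = Σ p(s) × length(s) = 1.3529 bits


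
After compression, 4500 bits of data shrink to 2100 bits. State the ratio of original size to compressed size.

Compression ratio = Original / Compressed
= 4500 / 2100 = 2.14:1


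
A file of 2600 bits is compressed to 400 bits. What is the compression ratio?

Compression ratio = Original / Compressed
= 2600 / 400 = 6.50:1


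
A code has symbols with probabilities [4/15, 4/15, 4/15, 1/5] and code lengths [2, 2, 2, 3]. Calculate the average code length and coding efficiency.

Average length L = Σ p_i × l_i = 2.2000 bits
Entropy H = 1.9899 bits
Efficiency η = H/L × 100% = 90.45%


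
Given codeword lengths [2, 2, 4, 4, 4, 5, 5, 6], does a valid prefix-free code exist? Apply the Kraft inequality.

Kraft inequality: Σ 2^(-l_i) ≤ 1 for prefix-free code
Calculating: 2^(-2) + 2^(-2) + 2^(-4) + 2^(-4) + 2^(-4) + 2^(-5) + 2^(-5) + 2^(-6)
= 0.25 + 0.25 + 0.0625 + 0.0625 + 0.0625 + 0.03125 + 0.03125 + 0.015625
= 0.7656
Since 0.7656 ≤ 1, prefix-free code exists


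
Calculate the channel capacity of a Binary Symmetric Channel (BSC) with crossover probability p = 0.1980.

For BSC with error probability p:
C = 1 - H(p) where H(p) is binary entropy
H(0.1980) = -0.1980 × log₂(0.1980) - 0.8020 × log₂(0.8020)
H(p) = 0.7179
C = 1 - 0.7179 = 0.2821 bits/use


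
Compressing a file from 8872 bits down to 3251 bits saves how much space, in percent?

Space savings = (1 - Compressed/Original) × 100%
= (1 - 3251/8872) × 100%
= 63.36%


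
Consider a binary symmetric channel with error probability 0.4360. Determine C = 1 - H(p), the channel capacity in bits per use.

For BSC with error probability p:
C = 1 - H(p) where H(p) is binary entropy
H(0.4360) = -0.4360 × log₂(0.4360) - 0.5640 × log₂(0.5640)
H(p) = 0.9881
C = 1 - 0.9881 = 0.0119 bits/use


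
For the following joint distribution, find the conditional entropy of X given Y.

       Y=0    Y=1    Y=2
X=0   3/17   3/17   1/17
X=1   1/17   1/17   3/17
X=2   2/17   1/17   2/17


H(X|Y) = Σ_y p(y) H(X|Y=y)
  p(Y=0) = 6/17, H(X|Y=0) = 1.4591
  p(Y=1) = 5/17, H(X|Y=1) = 1.3710
  p(Y=2) = 6/17, H(X|Y=2) = 1.4591
H(X|Y) = 0.3529×1.4591 + 0.2941×1.3710 + 0.3529×1.4591 = 1.4332 bits


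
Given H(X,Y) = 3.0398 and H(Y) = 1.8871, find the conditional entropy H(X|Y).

Chain rule: H(X,Y) = H(X|Y) + H(Y)
H(X|Y) = H(X,Y) - H(Y) = 3.0398 - 1.8871 = 1.1527 bits


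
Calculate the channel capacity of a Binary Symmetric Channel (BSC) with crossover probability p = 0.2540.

For BSC with error probability p:
C = 1 - H(p) where H(p) is binary entropy
H(0.2540) = -0.2540 × log₂(0.2540) - 0.7460 × log₂(0.7460)
H(p) = 0.8176
C = 1 - 0.8176 = 0.1824 bits/use


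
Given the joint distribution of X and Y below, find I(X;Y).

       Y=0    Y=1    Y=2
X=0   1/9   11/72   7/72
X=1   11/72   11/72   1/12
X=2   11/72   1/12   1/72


H(X) = 1.5605, H(Y) = 1.5155, H(X,Y) = 3.0187
I(X;Y) = H(X) + H(Y) - H(X,Y) = 0.0573 bits


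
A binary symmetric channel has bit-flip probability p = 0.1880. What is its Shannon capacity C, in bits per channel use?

For BSC with error probability p:
C = 1 - H(p) where H(p) is binary entropy
H(0.1880) = -0.1880 × log₂(0.1880) - 0.8120 × log₂(0.8120)
H(p) = 0.6973
C = 1 - 0.6973 = 0.3027 bits/use


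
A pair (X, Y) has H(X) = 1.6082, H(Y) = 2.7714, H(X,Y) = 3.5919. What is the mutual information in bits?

I(X;Y) = H(X) + H(Y) - H(X,Y)
I(X;Y) = 1.6082 + 2.7714 - 3.5919 = 0.7877 bits


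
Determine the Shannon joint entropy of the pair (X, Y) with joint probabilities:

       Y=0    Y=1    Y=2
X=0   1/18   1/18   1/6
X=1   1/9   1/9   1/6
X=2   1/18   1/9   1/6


H(X,Y) = -Σ p(x,y) log₂ p(x,y)
  p(0,0)=1/18: -0.0556 × log₂(0.0556) = 0.2317
  p(0,1)=1/18: -0.0556 × log₂(0.0556) = 0.2317
  p(0,2)=1/6: -0.1667 × log₂(0.1667) = 0.4308
  p(1,0)=1/9: -0.1111 × log₂(0.1111) = 0.3522
  p(1,1)=1/9: -0.1111 × log₂(0.1111) = 0.3522
  p(1,2)=1/6: -0.1667 × log₂(0.1667) = 0.4308
  p(2,0)=1/18: -0.0556 × log₂(0.0556) = 0.2317
  p(2,1)=1/9: -0.1111 × log₂(0.1111) = 0.3522
  p(2,2)=1/6: -0.1667 × log₂(0.1667) = 0.4308
H(X,Y) = 3.0441 bits


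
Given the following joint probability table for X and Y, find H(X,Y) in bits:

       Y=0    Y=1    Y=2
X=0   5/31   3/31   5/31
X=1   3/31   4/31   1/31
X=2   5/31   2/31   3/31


H(X,Y) = -Σ p(x,y) log₂ p(x,y)
  p(0,0)=5/31: -0.1613 × log₂(0.1613) = 0.4246
  p(0,1)=3/31: -0.0968 × log₂(0.0968) = 0.3261
  p(0,2)=5/31: -0.1613 × log₂(0.1613) = 0.4246
  p(1,0)=3/31: -0.0968 × log₂(0.0968) = 0.3261
  p(1,1)=4/31: -0.1290 × log₂(0.1290) = 0.3812
  p(1,2)=1/31: -0.0323 × log₂(0.0323) = 0.1598
  p(2,0)=5/31: -0.1613 × log₂(0.1613) = 0.4246
  p(2,1)=2/31: -0.0645 × log₂(0.0645) = 0.2551
  p(2,2)=3/31: -0.0968 × log₂(0.0968) = 0.3261
H(X,Y) = 3.0480 bits


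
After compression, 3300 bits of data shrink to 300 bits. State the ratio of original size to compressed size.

Compression ratio = Original / Compressed
= 3300 / 300 = 11.00:1


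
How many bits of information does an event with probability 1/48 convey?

Information content I(x) = -log₂(p(x))
I = -log₂(1/48) = -log₂(0.0208)
I = 5.5850 bits


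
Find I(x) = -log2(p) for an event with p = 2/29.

Information content I(x) = -log₂(p(x))
I = -log₂(2/29) = -log₂(0.0690)
I = 3.8580 bits


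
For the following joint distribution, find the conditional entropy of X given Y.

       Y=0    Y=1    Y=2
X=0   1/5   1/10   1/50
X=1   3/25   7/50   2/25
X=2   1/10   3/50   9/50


H(X|Y) = Σ_y p(y) H(X|Y=y)
  p(Y=0) = 21/50, H(X|Y=0) = 1.5190
  p(Y=1) = 3/10, H(X|Y=1) = 1.5058
  p(Y=2) = 7/25, H(X|Y=2) = 1.1981
H(X|Y) = 0.4200×1.5190 + 0.3000×1.5058 + 0.2800×1.1981 = 1.4252 bits


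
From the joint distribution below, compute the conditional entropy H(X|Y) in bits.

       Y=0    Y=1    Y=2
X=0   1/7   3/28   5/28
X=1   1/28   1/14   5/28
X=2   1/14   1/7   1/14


H(X|Y) = Σ_y p(y) H(X|Y=y)
  p(Y=0) = 1/4, H(X|Y=0) = 1.3788
  p(Y=1) = 9/28, H(X|Y=1) = 1.5305
  p(Y=2) = 3/7, H(X|Y=2) = 1.4834
H(X|Y) = 0.2500×1.3788 + 0.3214×1.5305 + 0.4286×1.4834 = 1.4724 bits


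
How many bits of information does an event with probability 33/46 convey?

Information content I(x) = -log₂(p(x))
I = -log₂(33/46) = -log₂(0.7174)
I = 0.4792 bits


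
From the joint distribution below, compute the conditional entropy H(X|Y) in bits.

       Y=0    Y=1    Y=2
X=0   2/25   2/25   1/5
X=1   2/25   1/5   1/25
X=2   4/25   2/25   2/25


H(X|Y) = Σ_y p(y) H(X|Y=y)
  p(Y=0) = 8/25, H(X|Y=0) = 1.5000
  p(Y=1) = 9/25, H(X|Y=1) = 1.4355
  p(Y=2) = 8/25, H(X|Y=2) = 1.2988
H(X|Y) = 0.3200×1.5000 + 0.3600×1.4355 + 0.3200×1.2988 = 1.4124 bits


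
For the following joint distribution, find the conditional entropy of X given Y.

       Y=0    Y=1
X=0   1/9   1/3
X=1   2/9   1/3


H(X|Y) = Σ_y p(y) H(X|Y=y)
  p(Y=0) = 1/3, H(X|Y=0) = 0.9183
  p(Y=1) = 2/3, H(X|Y=1) = 1.0000
H(X|Y) = 0.3333×0.9183 + 0.6667×1.0000 = 0.9728 bits


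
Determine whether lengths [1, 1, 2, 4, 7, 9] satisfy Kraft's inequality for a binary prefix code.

Kraft inequality: Σ 2^(-l_i) ≤ 1 for prefix-free code
Calculating: 2^(-1) + 2^(-1) + 2^(-2) + 2^(-4) + 2^(-7) + 2^(-9)
= 0.5 + 0.5 + 0.25 + 0.0625 + 0.0078125 + 0.001953125
= 1.3223
Since 1.3223 > 1, prefix-free code does not exist


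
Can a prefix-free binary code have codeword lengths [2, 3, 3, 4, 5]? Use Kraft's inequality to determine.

Kraft inequality: Σ 2^(-l_i) ≤ 1 for prefix-free code
Calculating: 2^(-2) + 2^(-3) + 2^(-3) + 2^(-4) + 2^(-5)
= 0.25 + 0.125 + 0.125 + 0.0625 + 0.03125
= 0.5938
Since 0.5938 ≤ 1, prefix-free code exists


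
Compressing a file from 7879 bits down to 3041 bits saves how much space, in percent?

Space savings = (1 - Compressed/Original) × 100%
= (1 - 3041/7879) × 100%
= 61.40%


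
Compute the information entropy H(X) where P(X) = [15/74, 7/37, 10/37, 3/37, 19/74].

H(X) = -Σ p(x) log₂ p(x)
  -15/74 × log₂(15/74) = 0.4667
  -7/37 × log₂(7/37) = 0.4545
  -10/37 × log₂(10/37) = 0.5101
  -3/37 × log₂(3/37) = 0.2939
  -19/74 × log₂(19/74) = 0.5036
H(X) = 2.2288 bits


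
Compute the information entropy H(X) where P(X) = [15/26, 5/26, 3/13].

H(X) = -Σ p(x) log₂ p(x)
  -15/26 × log₂(15/26) = 0.4578
  -5/26 × log₂(5/26) = 0.4574
  -3/13 × log₂(3/13) = 0.4882
H(X) = 1.4034 bits


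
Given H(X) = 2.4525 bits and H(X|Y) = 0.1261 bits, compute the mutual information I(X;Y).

I(X;Y) = H(X) - H(X|Y)
I(X;Y) = 2.4525 - 0.1261 = 2.3264 bits


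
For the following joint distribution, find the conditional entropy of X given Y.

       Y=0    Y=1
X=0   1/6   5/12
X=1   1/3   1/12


H(X|Y) = Σ_y p(y) H(X|Y=y)
  p(Y=0) = 1/2, H(X|Y=0) = 0.9183
  p(Y=1) = 1/2, H(X|Y=1) = 0.6500
H(X|Y) = 0.5000×0.9183 + 0.5000×0.6500 = 0.7842 bits


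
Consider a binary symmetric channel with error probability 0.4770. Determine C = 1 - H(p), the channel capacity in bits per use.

For BSC with error probability p:
C = 1 - H(p) where H(p) is binary entropy
H(0.4770) = -0.4770 × log₂(0.4770) - 0.5230 × log₂(0.5230)
H(p) = 0.9985
C = 1 - 0.9985 = 0.0015 bits/use


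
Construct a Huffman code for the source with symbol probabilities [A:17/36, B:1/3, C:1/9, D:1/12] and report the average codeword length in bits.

Huffman tree construction:
Combine smallest probabilities repeatedly
Resulting codes:
  A: 0 (length 1)
  B: 11 (length 2)
  C: 101 (length 3)
  D: 100 (length 3)
Average length = Σ p(s) × length(s) = 1.7222 bits


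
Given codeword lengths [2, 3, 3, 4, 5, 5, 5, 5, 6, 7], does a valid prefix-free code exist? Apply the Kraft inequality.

Kraft inequality: Σ 2^(-l_i) ≤ 1 for prefix-free code
Calculating: 2^(-2) + 2^(-3) + 2^(-3) + 2^(-4) + 2^(-5) + 2^(-5) + 2^(-5) + 2^(-5) + 2^(-6) + 2^(-7)
= 0.25 + 0.125 + 0.125 + 0.0625 + 0.03125 + 0.03125 + 0.03125 + 0.03125 + 0.015625 + 0.0078125
= 0.7109
Since 0.7109 ≤ 1, prefix-free code exists


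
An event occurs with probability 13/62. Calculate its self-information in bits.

Information content I(x) = -log₂(p(x))
I = -log₂(13/62) = -log₂(0.2097)
I = 2.2538 bits


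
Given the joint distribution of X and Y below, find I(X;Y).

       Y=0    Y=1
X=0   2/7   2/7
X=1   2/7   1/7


H(X) = 0.9852, H(Y) = 0.9852, H(X,Y) = 1.9502
I(X;Y) = H(X) + H(Y) - H(X,Y) = 0.0202 bits


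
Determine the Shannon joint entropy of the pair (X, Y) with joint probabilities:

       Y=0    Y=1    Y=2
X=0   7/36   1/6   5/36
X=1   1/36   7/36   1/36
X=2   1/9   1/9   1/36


H(X,Y) = -Σ p(x,y) log₂ p(x,y)
  p(0,0)=7/36: -0.1944 × log₂(0.1944) = 0.4594
  p(0,1)=1/6: -0.1667 × log₂(0.1667) = 0.4308
  p(0,2)=5/36: -0.1389 × log₂(0.1389) = 0.3956
  p(1,0)=1/36: -0.0278 × log₂(0.0278) = 0.1436
  p(1,1)=7/36: -0.1944 × log₂(0.1944) = 0.4594
  p(1,2)=1/36: -0.0278 × log₂(0.0278) = 0.1436
  p(2,0)=1/9: -0.1111 × log₂(0.1111) = 0.3522
  p(2,1)=1/9: -0.1111 × log₂(0.1111) = 0.3522
  p(2,2)=1/36: -0.0278 × log₂(0.0278) = 0.1436
H(X,Y) = 2.8804 bits


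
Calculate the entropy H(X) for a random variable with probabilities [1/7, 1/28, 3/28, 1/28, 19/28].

H(X) = -Σ p(x) log₂ p(x)
  -1/7 × log₂(1/7) = 0.4011
  -1/28 × log₂(1/28) = 0.1717
  -3/28 × log₂(3/28) = 0.3453
  -1/28 × log₂(1/28) = 0.1717
  -19/28 × log₂(19/28) = 0.3796
H(X) = 1.4693 bits


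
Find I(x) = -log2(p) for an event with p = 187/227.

Information content I(x) = -log₂(p(x))
I = -log₂(187/227) = -log₂(0.8238)
I = 0.2797 bits


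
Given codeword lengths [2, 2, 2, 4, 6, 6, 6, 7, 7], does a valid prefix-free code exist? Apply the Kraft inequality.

Kraft inequality: Σ 2^(-l_i) ≤ 1 for prefix-free code
Calculating: 2^(-2) + 2^(-2) + 2^(-2) + 2^(-4) + 2^(-6) + 2^(-6) + 2^(-6) + 2^(-7) + 2^(-7)
= 0.25 + 0.25 + 0.25 + 0.0625 + 0.015625 + 0.015625 + 0.015625 + 0.0078125 + 0.0078125
= 0.8750
Since 0.8750 ≤ 1, prefix-free code exists


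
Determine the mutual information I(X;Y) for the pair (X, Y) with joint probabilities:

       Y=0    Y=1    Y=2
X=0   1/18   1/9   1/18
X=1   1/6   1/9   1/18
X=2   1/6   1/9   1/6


H(X) = 1.5305, H(Y) = 1.5715, H(X,Y) = 3.0441
I(X;Y) = H(X) + H(Y) - H(X,Y) = 0.0579 bits


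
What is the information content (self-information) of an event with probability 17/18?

Information content I(x) = -log₂(p(x))
I = -log₂(17/18) = -log₂(0.9444)
I = 0.0825 bits


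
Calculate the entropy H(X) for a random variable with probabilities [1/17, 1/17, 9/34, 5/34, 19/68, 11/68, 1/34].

H(X) = -Σ p(x) log₂ p(x)
  -1/17 × log₂(1/17) = 0.2404
  -1/17 × log₂(1/17) = 0.2404
  -9/34 × log₂(9/34) = 0.5076
  -5/34 × log₂(5/34) = 0.4067
  -19/68 × log₂(19/68) = 0.5140
  -11/68 × log₂(11/68) = 0.4251
  -1/34 × log₂(1/34) = 0.1496
H(X) = 2.4839 bits


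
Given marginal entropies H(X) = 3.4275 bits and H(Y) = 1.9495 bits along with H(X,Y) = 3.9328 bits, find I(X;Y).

I(X;Y) = H(X) + H(Y) - H(X,Y)
I(X;Y) = 3.4275 + 1.9495 - 3.9328 = 1.4442 bits


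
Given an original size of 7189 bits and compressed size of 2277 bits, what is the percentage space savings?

Space savings = (1 - Compressed/Original) × 100%
= (1 - 2277/7189) × 100%
= 68.33%


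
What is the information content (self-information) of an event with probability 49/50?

Information content I(x) = -log₂(p(x))
I = -log₂(49/50) = -log₂(0.9800)
I = 0.0291 bits


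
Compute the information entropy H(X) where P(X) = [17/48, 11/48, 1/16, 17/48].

H(X) = -Σ p(x) log₂ p(x)
  -17/48 × log₂(17/48) = 0.5304
  -11/48 × log₂(11/48) = 0.4871
  -1/16 × log₂(1/16) = 0.2500
  -17/48 × log₂(17/48) = 0.5304
H(X) = 1.7978 bits


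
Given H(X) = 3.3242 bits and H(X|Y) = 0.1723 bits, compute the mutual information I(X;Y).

I(X;Y) = H(X) - H(X|Y)
I(X;Y) = 3.3242 - 0.1723 = 3.1519 bits


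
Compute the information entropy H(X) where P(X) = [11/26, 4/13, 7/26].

H(X) = -Σ p(x) log₂ p(x)
  -11/26 × log₂(11/26) = 0.5250
  -4/13 × log₂(4/13) = 0.5232
  -7/26 × log₂(7/26) = 0.5097
H(X) = 1.5579 bits


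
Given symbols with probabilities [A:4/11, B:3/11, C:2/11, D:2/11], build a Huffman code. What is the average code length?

Huffman tree construction:
Combine smallest probabilities repeatedly
Resulting codes:
  A: 11 (length 2)
  B: 10 (length 2)
  C: 00 (length 2)
  D: 01 (length 2)
Average length = Σ p(s) × length(s) = 2.0000 bits


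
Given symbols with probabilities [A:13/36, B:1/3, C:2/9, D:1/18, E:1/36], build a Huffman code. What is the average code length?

Huffman tree construction:
Combine smallest probabilities repeatedly
Resulting codes:
  A: 0 (length 1)
  B: 11 (length 2)
  C: 101 (length 3)
  D: 1001 (length 4)
  E: 1000 (length 4)
Average length = Σ p(s) × length(s) = 2.0278 bits


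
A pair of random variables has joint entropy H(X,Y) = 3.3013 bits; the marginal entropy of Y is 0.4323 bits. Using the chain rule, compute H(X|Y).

Chain rule: H(X,Y) = H(X|Y) + H(Y)
H(X|Y) = H(X,Y) - H(Y) = 3.3013 - 0.4323 = 2.869 bits


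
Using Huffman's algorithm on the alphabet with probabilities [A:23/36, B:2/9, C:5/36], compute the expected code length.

Huffman tree construction:
Combine smallest probabilities repeatedly
Resulting codes:
  A: 1 (length 1)
  B: 01 (length 2)
  C: 00 (length 2)
Average length = Σ p(s) × length(s) = 1.3611 bits


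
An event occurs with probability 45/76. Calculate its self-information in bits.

Information content I(x) = -log₂(p(x))
I = -log₂(45/76) = -log₂(0.5921)
I = 0.7561 bits


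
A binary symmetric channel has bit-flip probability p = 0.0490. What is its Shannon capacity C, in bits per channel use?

For BSC with error probability p:
C = 1 - H(p) where H(p) is binary entropy
H(0.0490) = -0.0490 × log₂(0.0490) - 0.9510 × log₂(0.9510)
H(p) = 0.2821
C = 1 - 0.2821 = 0.7179 bits/use


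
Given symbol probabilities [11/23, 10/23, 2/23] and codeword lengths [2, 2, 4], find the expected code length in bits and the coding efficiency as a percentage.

Average length L = Σ p_i × l_i = 2.1739 bits
Entropy H = 1.3378 bits
Efficiency η = H/L × 100% = 61.54%


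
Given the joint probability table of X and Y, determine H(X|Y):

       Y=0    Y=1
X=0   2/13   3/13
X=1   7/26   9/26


H(X|Y) = Σ_y p(y) H(X|Y=y)
  p(Y=0) = 11/26, H(X|Y=0) = 0.9457
  p(Y=1) = 15/26, H(X|Y=1) = 0.9710
H(X|Y) = 0.4231×0.9457 + 0.5769×0.9710 = 0.9603 bits


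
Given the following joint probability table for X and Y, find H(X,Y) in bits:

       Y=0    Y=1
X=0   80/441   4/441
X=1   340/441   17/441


H(X,Y) = -Σ p(x,y) log₂ p(x,y)
  p(0,0)=80/441: -0.1814 × log₂(0.1814) = 0.4467
  p(0,1)=4/441: -0.0091 × log₂(0.0091) = 0.0615
  p(1,0)=340/441: -0.7710 × log₂(0.7710) = 0.2893
  p(1,1)=17/441: -0.0385 × log₂(0.0385) = 0.1811
H(X,Y) = 0.9787 bits


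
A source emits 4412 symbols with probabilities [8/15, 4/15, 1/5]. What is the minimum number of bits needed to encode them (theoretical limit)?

Entropy H = 1.4566 bits/symbol
Minimum bits = H × n = 1.4566 × 4412
= 6426.36 bits


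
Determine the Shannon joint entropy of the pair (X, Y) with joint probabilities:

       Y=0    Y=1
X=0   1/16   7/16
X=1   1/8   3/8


H(X,Y) = -Σ p(x,y) log₂ p(x,y)
  p(0,0)=1/16: -0.0625 × log₂(0.0625) = 0.2500
  p(0,1)=7/16: -0.4375 × log₂(0.4375) = 0.5218
  p(1,0)=1/8: -0.1250 × log₂(0.1250) = 0.3750
  p(1,1)=3/8: -0.3750 × log₂(0.3750) = 0.5306
H(X,Y) = 1.6774 bits


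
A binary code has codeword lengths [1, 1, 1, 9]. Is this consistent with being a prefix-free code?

Kraft inequality: Σ 2^(-l_i) ≤ 1 for prefix-free code
Calculating: 2^(-1) + 2^(-1) + 2^(-1) + 2^(-9)
= 0.5 + 0.5 + 0.5 + 0.001953125
= 1.5020
Since 1.5020 > 1, prefix-free code does not exist


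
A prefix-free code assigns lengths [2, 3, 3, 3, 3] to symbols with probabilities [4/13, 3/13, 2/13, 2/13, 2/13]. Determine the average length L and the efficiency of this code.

Average length L = Σ p_i × l_i = 2.6923 bits
Entropy H = 2.2578 bits
Efficiency η = H/L × 100% = 83.86%


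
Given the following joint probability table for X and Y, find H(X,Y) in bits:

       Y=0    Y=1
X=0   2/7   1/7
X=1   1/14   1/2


H(X,Y) = -Σ p(x,y) log₂ p(x,y)
  p(0,0)=2/7: -0.2857 × log₂(0.2857) = 0.5164
  p(0,1)=1/7: -0.1429 × log₂(0.1429) = 0.4011
  p(1,0)=1/14: -0.0714 × log₂(0.0714) = 0.2720
  p(1,1)=1/2: -0.5000 × log₂(0.5000) = 0.5000
H(X,Y) = 1.6894 bits


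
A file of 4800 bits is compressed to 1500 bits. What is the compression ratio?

Compression ratio = Original / Compressed
= 4800 / 1500 = 3.20:1


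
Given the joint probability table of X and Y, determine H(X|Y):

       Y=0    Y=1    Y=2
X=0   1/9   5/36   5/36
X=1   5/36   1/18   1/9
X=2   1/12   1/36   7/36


H(X|Y) = Σ_y p(y) H(X|Y=y)
  p(Y=0) = 1/3, H(X|Y=0) = 1.5546
  p(Y=1) = 2/9, H(X|Y=1) = 1.2988
  p(Y=2) = 4/9, H(X|Y=2) = 1.5462
H(X|Y) = 0.3333×1.5546 + 0.2222×1.2988 + 0.4444×1.5462 = 1.4940 bits


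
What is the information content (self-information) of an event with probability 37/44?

Information content I(x) = -log₂(p(x))
I = -log₂(37/44) = -log₂(0.8409)
I = 0.2500 bits


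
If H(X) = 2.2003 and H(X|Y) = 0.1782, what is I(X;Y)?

I(X;Y) = H(X) - H(X|Y)
I(X;Y) = 2.2003 - 0.1782 = 2.0221 bits


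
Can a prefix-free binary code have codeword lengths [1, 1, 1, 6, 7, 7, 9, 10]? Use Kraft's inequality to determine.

Kraft inequality: Σ 2^(-l_i) ≤ 1 for prefix-free code
Calculating: 2^(-1) + 2^(-1) + 2^(-1) + 2^(-6) + 2^(-7) + 2^(-7) + 2^(-9) + 2^(-10)
= 0.5 + 0.5 + 0.5 + 0.015625 + 0.0078125 + 0.0078125 + 0.001953125 + 0.0009765625
= 1.5342
Since 1.5342 > 1, prefix-free code does not exist


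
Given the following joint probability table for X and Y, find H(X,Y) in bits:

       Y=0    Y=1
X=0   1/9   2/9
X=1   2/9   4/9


H(X,Y) = -Σ p(x,y) log₂ p(x,y)
  p(0,0)=1/9: -0.1111 × log₂(0.1111) = 0.3522
  p(0,1)=2/9: -0.2222 × log₂(0.2222) = 0.4822
  p(1,0)=2/9: -0.2222 × log₂(0.2222) = 0.4822
  p(1,1)=4/9: -0.4444 × log₂(0.4444) = 0.5200
H(X,Y) = 1.8366 bits


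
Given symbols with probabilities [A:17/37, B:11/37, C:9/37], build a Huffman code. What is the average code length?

Huffman tree construction:
Combine smallest probabilities repeatedly
Resulting codes:
  A: 0 (length 1)
  B: 11 (length 2)
  C: 10 (length 2)
Average length = Σ p(s) × length(s) = 1.5405 bits


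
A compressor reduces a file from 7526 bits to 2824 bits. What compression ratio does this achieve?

Compression ratio = Original / Compressed
= 7526 / 2824 = 2.67:1


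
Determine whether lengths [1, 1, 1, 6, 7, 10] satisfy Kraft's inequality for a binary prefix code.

Kraft inequality: Σ 2^(-l_i) ≤ 1 for prefix-free code
Calculating: 2^(-1) + 2^(-1) + 2^(-1) + 2^(-6) + 2^(-7) + 2^(-10)
= 0.5 + 0.5 + 0.5 + 0.015625 + 0.0078125 + 0.0009765625
= 1.5244
Since 1.5244 > 1, prefix-free code does not exist


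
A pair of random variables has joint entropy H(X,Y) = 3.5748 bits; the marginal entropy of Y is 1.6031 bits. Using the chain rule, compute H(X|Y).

Chain rule: H(X,Y) = H(X|Y) + H(Y)
H(X|Y) = H(X,Y) - H(Y) = 3.5748 - 1.6031 = 1.9717 bits


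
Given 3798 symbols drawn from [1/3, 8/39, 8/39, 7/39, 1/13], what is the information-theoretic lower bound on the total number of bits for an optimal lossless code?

Entropy H = 2.1953 bits/symbol
Minimum bits = H × n = 2.1953 × 3798
= 8337.93 bits


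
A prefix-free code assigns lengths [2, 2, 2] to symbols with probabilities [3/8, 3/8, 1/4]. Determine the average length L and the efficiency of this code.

Average length L = Σ p_i × l_i = 2.0000 bits
Entropy H = 1.5613 bits
Efficiency η = H/L × 100% = 78.06%


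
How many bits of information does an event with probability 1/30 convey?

Information content I(x) = -log₂(p(x))
I = -log₂(1/30) = -log₂(0.0333)
I = 4.9069 bits


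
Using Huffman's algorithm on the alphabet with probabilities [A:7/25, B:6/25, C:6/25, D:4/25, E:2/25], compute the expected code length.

Huffman tree construction:
Combine smallest probabilities repeatedly
Resulting codes:
  A: 11 (length 2)
  B: 00 (length 2)
  C: 01 (length 2)
  D: 101 (length 3)
  E: 100 (length 3)
Average length = Σ p(s) × length(s) = 2.2400 bits


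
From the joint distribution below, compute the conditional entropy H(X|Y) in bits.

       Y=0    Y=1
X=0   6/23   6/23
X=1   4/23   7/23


H(X|Y) = Σ_y p(y) H(X|Y=y)
  p(Y=0) = 10/23, H(X|Y=0) = 0.9710
  p(Y=1) = 13/23, H(X|Y=1) = 0.9957
H(X|Y) = 0.4348×0.9710 + 0.5652×0.9957 = 0.9850 bits


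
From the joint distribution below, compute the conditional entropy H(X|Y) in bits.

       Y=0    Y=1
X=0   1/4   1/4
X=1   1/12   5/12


H(X|Y) = Σ_y p(y) H(X|Y=y)
  p(Y=0) = 1/3, H(X|Y=0) = 0.8113
  p(Y=1) = 2/3, H(X|Y=1) = 0.9544
H(X|Y) = 0.3333×0.8113 + 0.6667×0.9544 = 0.9067 bits


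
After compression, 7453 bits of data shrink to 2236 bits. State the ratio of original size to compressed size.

Compression ratio = Original / Compressed
= 7453 / 2236 = 3.33:1


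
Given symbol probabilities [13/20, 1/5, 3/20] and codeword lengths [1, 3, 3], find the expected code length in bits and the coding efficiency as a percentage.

Average length L = Σ p_i × l_i = 1.7000 bits
Entropy H = 1.2789 bits
Efficiency η = H/L × 100% = 75.23%


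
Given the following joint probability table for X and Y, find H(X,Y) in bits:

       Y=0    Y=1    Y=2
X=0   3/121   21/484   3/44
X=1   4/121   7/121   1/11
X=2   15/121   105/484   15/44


H(X,Y) = -Σ p(x,y) log₂ p(x,y)
  p(0,0)=3/121: -0.0248 × log₂(0.0248) = 0.1322
  p(0,1)=21/484: -0.0434 × log₂(0.0434) = 0.1964
  p(0,2)=3/44: -0.0682 × log₂(0.0682) = 0.2642
  p(1,0)=4/121: -0.0331 × log₂(0.0331) = 0.1626
  p(1,1)=7/121: -0.0579 × log₂(0.0579) = 0.2379
  p(1,2)=1/11: -0.0909 × log₂(0.0909) = 0.3145
  p(2,0)=15/121: -0.1240 × log₂(0.1240) = 0.3734
  p(2,1)=105/484: -0.2169 × log₂(0.2169) = 0.4783
  p(2,2)=15/44: -0.3409 × log₂(0.3409) = 0.5293
H(X,Y) = 2.6887 bits


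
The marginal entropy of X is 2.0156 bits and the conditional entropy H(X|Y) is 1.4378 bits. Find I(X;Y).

I(X;Y) = H(X) - H(X|Y)
I(X;Y) = 2.0156 - 1.4378 = 0.5778 bits


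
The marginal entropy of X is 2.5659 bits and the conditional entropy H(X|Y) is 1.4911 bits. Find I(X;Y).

I(X;Y) = H(X) - H(X|Y)
I(X;Y) = 2.5659 - 1.4911 = 1.0748 bits


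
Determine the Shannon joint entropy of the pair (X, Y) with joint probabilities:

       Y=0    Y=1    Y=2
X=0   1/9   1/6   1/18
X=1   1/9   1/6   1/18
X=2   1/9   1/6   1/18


H(X,Y) = -Σ p(x,y) log₂ p(x,y)
  p(0,0)=1/9: -0.1111 × log₂(0.1111) = 0.3522
  p(0,1)=1/6: -0.1667 × log₂(0.1667) = 0.4308
  p(0,2)=1/18: -0.0556 × log₂(0.0556) = 0.2317
  p(1,0)=1/9: -0.1111 × log₂(0.1111) = 0.3522
  p(1,1)=1/6: -0.1667 × log₂(0.1667) = 0.4308
  p(1,2)=1/18: -0.0556 × log₂(0.0556) = 0.2317
  p(2,0)=1/9: -0.1111 × log₂(0.1111) = 0.3522
  p(2,1)=1/6: -0.1667 × log₂(0.1667) = 0.4308
  p(2,2)=1/18: -0.0556 × log₂(0.0556) = 0.2317
H(X,Y) = 3.0441 bits


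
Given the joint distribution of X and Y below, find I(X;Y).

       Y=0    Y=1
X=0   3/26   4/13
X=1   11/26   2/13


H(X) = 0.9829, H(Y) = 0.9957, H(X,Y) = 1.8232
I(X;Y) = H(X) + H(Y) - H(X,Y) = 0.1554 bits


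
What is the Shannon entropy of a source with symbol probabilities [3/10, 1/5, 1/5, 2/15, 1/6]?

H(X) = -Σ p(x) log₂ p(x)
  -3/10 × log₂(3/10) = 0.5211
  -1/5 × log₂(1/5) = 0.4644
  -1/5 × log₂(1/5) = 0.4644
  -2/15 × log₂(2/15) = 0.3876
  -1/6 × log₂(1/6) = 0.4308
H(X) = 2.2683 bits


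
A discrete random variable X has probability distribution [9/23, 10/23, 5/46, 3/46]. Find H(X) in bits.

H(X) = -Σ p(x) log₂ p(x)
  -9/23 × log₂(9/23) = 0.5297
  -10/23 × log₂(10/23) = 0.5224
  -5/46 × log₂(5/46) = 0.3480
  -3/46 × log₂(3/46) = 0.2569
H(X) = 1.6570 bits


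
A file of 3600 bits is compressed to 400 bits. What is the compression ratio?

Compression ratio = Original / Compressed
= 3600 / 400 = 9.00:1


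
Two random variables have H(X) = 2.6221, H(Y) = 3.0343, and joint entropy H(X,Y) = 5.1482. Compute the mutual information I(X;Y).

I(X;Y) = H(X) + H(Y) - H(X,Y)
I(X;Y) = 2.6221 + 3.0343 - 5.1482 = 0.5082 bits


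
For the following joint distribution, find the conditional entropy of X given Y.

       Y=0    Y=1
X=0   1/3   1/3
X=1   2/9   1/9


H(X|Y) = Σ_y p(y) H(X|Y=y)
  p(Y=0) = 5/9, H(X|Y=0) = 0.9710
  p(Y=1) = 4/9, H(X|Y=1) = 0.8113
H(X|Y) = 0.5556×0.9710 + 0.4444×0.8113 = 0.9000 bits


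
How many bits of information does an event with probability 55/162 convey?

Information content I(x) = -log₂(p(x))
I = -log₂(55/162) = -log₂(0.3395)
I = 1.5585 bits


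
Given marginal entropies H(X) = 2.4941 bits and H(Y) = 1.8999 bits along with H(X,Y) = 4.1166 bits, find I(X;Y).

I(X;Y) = H(X) + H(Y) - H(X,Y)
I(X;Y) = 2.4941 + 1.8999 - 4.1166 = 0.2774 bits


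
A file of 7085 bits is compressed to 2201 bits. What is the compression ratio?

Compression ratio = Original / Compressed
= 7085 / 2201 = 3.22:1


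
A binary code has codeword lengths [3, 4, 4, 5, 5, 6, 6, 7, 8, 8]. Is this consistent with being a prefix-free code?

Kraft inequality: Σ 2^(-l_i) ≤ 1 for prefix-free code
Calculating: 2^(-3) + 2^(-4) + 2^(-4) + 2^(-5) + 2^(-5) + 2^(-6) + 2^(-6) + 2^(-7) + 2^(-8) + 2^(-8)
= 0.125 + 0.0625 + 0.0625 + 0.03125 + 0.03125 + 0.015625 + 0.015625 + 0.0078125 + 0.00390625 + 0.00390625
= 0.3594
Since 0.3594 ≤ 1, prefix-free code exists


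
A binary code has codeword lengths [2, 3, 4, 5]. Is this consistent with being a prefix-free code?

Kraft inequality: Σ 2^(-l_i) ≤ 1 for prefix-free code
Calculating: 2^(-2) + 2^(-3) + 2^(-4) + 2^(-5)
= 0.25 + 0.125 + 0.0625 + 0.03125
= 0.4688
Since 0.4688 ≤ 1, prefix-free code exists


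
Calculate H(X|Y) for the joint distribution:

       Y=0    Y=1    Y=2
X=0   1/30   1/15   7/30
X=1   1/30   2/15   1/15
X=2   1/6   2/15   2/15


H(X|Y) = Σ_y p(y) H(X|Y=y)
  p(Y=0) = 7/30, H(X|Y=0) = 1.1488
  p(Y=1) = 1/3, H(X|Y=1) = 1.5219
  p(Y=2) = 13/30, H(X|Y=2) = 1.4196
H(X|Y) = 0.2333×1.1488 + 0.3333×1.5219 + 0.4333×1.4196 = 1.3905 bits


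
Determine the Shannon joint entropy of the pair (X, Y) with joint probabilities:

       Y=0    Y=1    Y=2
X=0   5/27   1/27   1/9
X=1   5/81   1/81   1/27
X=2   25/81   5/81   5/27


H(X,Y) = -Σ p(x,y) log₂ p(x,y)
  p(0,0)=5/27: -0.1852 × log₂(0.1852) = 0.4505
  p(0,1)=1/27: -0.0370 × log₂(0.0370) = 0.1761
  p(0,2)=1/9: -0.1111 × log₂(0.1111) = 0.3522
  p(1,0)=5/81: -0.0617 × log₂(0.0617) = 0.2480
  p(1,1)=1/81: -0.0123 × log₂(0.0123) = 0.0783
  p(1,2)=1/27: -0.0370 × log₂(0.0370) = 0.1761
  p(2,0)=25/81: -0.3086 × log₂(0.3086) = 0.5235
  p(2,1)=5/81: -0.0617 × log₂(0.0617) = 0.2480
  p(2,2)=5/27: -0.1852 × log₂(0.1852) = 0.4505
H(X,Y) = 2.7033 bits


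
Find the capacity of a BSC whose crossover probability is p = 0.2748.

For BSC with error probability p:
C = 1 - H(p) where H(p) is binary entropy
H(0.2748) = -0.2748 × log₂(0.2748) - 0.7252 × log₂(0.7252)
H(p) = 0.8483
C = 1 - 0.8483 = 0.1517 bits/use


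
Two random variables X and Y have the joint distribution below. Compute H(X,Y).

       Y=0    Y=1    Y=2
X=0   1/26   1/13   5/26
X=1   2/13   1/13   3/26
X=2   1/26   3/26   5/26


H(X,Y) = -Σ p(x,y) log₂ p(x,y)
  p(0,0)=1/26: -0.0385 × log₂(0.0385) = 0.1808
  p(0,1)=1/13: -0.0769 × log₂(0.0769) = 0.2846
  p(0,2)=5/26: -0.1923 × log₂(0.1923) = 0.4574
  p(1,0)=2/13: -0.1538 × log₂(0.1538) = 0.4155
  p(1,1)=1/13: -0.0769 × log₂(0.0769) = 0.2846
  p(1,2)=3/26: -0.1154 × log₂(0.1154) = 0.3595
  p(2,0)=1/26: -0.0385 × log₂(0.0385) = 0.1808
  p(2,1)=3/26: -0.1154 × log₂(0.1154) = 0.3595
  p(2,2)=5/26: -0.1923 × log₂(0.1923) = 0.4574
H(X,Y) = 2.9801 bits


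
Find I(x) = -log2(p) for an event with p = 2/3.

Information content I(x) = -log₂(p(x))
I = -log₂(2/3) = -log₂(0.6667)
I = 0.5850 bits


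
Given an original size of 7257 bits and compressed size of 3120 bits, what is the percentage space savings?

Space savings = (1 - Compressed/Original) × 100%
= (1 - 3120/7257) × 100%
= 57.01%


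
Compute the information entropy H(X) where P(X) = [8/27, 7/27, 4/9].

H(X) = -Σ p(x) log₂ p(x)
  -8/27 × log₂(8/27) = 0.5200
  -7/27 × log₂(7/27) = 0.5049
  -4/9 × log₂(4/9) = 0.5200
H(X) = 1.5448 bits


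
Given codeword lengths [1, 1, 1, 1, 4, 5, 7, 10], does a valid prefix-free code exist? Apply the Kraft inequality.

Kraft inequality: Σ 2^(-l_i) ≤ 1 for prefix-free code
Calculating: 2^(-1) + 2^(-1) + 2^(-1) + 2^(-1) + 2^(-4) + 2^(-5) + 2^(-7) + 2^(-10)
= 0.5 + 0.5 + 0.5 + 0.5 + 0.0625 + 0.03125 + 0.0078125 + 0.0009765625
= 2.1025
Since 2.1025 > 1, prefix-free code does not exist


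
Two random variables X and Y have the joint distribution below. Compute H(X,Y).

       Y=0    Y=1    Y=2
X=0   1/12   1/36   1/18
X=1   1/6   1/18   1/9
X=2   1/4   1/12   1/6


H(X,Y) = -Σ p(x,y) log₂ p(x,y)
  p(0,0)=1/12: -0.0833 × log₂(0.0833) = 0.2987
  p(0,1)=1/36: -0.0278 × log₂(0.0278) = 0.1436
  p(0,2)=1/18: -0.0556 × log₂(0.0556) = 0.2317
  p(1,0)=1/6: -0.1667 × log₂(0.1667) = 0.4308
  p(1,1)=1/18: -0.0556 × log₂(0.0556) = 0.2317
  p(1,2)=1/9: -0.1111 × log₂(0.1111) = 0.3522
  p(2,0)=1/4: -0.2500 × log₂(0.2500) = 0.5000
  p(2,1)=1/12: -0.0833 × log₂(0.0833) = 0.2987
  p(2,2)=1/6: -0.1667 × log₂(0.1667) = 0.4308
H(X,Y) = 2.9183 bits


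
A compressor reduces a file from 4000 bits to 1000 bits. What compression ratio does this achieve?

Compression ratio = Original / Compressed
= 4000 / 1000 = 4.00:1


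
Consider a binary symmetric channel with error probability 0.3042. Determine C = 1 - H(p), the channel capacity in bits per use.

For BSC with error probability p:
C = 1 - H(p) where H(p) is binary entropy
H(0.3042) = -0.3042 × log₂(0.3042) - 0.6958 × log₂(0.6958)
H(p) = 0.8864
C = 1 - 0.8864 = 0.1136 bits/use


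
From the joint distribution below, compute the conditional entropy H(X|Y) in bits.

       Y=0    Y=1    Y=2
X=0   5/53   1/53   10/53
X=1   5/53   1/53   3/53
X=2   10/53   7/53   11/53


H(X|Y) = Σ_y p(y) H(X|Y=y)
  p(Y=0) = 20/53, H(X|Y=0) = 1.5000
  p(Y=1) = 9/53, H(X|Y=1) = 0.9864
  p(Y=2) = 24/53, H(X|Y=2) = 1.4171
H(X|Y) = 0.3774×1.5000 + 0.1698×0.9864 + 0.4528×1.4171 = 1.3753 bits


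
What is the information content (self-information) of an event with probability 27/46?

Information content I(x) = -log₂(p(x))
I = -log₂(27/46) = -log₂(0.5870)
I = 0.7687 bits


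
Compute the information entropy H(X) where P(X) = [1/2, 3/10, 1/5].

H(X) = -Σ p(x) log₂ p(x)
  -1/2 × log₂(1/2) = 0.5000
  -3/10 × log₂(3/10) = 0.5211
  -1/5 × log₂(1/5) = 0.4644
H(X) = 1.4855 bits


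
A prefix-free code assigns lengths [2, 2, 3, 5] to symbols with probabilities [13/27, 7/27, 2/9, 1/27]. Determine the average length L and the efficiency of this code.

Average length L = Σ p_i × l_i = 2.3333 bits
Entropy H = 1.6709 bits
Efficiency η = H/L × 100% = 71.61%


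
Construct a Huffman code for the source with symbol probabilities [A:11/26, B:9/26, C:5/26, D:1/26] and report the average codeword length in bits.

Huffman tree construction:
Combine smallest probabilities repeatedly
Resulting codes:
  A: 0 (length 1)
  B: 11 (length 2)
  C: 101 (length 3)
  D: 100 (length 3)
Average length = Σ p(s) × length(s) = 1.8077 bits


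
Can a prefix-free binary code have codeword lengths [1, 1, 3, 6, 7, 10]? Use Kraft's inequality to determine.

Kraft inequality: Σ 2^(-l_i) ≤ 1 for prefix-free code
Calculating: 2^(-1) + 2^(-1) + 2^(-3) + 2^(-6) + 2^(-7) + 2^(-10)
= 0.5 + 0.5 + 0.125 + 0.015625 + 0.0078125 + 0.0009765625
= 1.1494
Since 1.1494 > 1, prefix-free code does not exist


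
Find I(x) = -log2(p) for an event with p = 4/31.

Information content I(x) = -log₂(p(x))
I = -log₂(4/31) = -log₂(0.1290)
I = 2.9542 bits


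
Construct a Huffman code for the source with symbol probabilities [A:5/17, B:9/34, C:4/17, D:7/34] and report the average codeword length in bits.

Huffman tree construction:
Combine smallest probabilities repeatedly
Resulting codes:
  A: 11 (length 2)
  B: 10 (length 2)
  C: 01 (length 2)
  D: 00 (length 2)
Average length = Σ p(s) × length(s) = 2.0000 bits


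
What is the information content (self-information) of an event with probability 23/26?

Information content I(x) = -log₂(p(x))
I = -log₂(23/26) = -log₂(0.8846)
I = 0.1769 bits


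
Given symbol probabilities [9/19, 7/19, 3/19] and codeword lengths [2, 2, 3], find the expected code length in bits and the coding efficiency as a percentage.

Average length L = Σ p_i × l_i = 2.1579 bits
Entropy H = 1.4618 bits
Efficiency η = H/L × 100% = 67.74%
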